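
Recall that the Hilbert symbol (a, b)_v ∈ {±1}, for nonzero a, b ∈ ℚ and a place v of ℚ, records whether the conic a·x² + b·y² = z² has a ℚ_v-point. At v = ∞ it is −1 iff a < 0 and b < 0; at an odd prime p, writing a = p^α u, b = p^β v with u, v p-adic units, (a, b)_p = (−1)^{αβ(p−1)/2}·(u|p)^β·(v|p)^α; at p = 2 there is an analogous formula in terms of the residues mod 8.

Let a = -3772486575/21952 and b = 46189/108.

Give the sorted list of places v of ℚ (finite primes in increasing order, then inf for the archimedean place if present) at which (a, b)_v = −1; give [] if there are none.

[2, 11, 13, 17]

Mod squares: a ≡ -969969, b ≡ 138567. Check v ∈ {∞, 2, 3, 5, 7, 11, 13, 17, 19}.
v=13: a=13^1·(≡2), b=13^1·(≡1) mod 13; (2|13)=-1, (1|13)=+1; (−1)^{1·1·6}·(-1)^1·(+1)^1 = -1.
v=3: a=3^3·(≡2), b=3^-3·(≡1) mod 3; (2|3)=-1, (1|3)=+1; (−1)^{3·-3·1}·(-1)^-3·(+1)^3 = +1.
v=11: a=11^3·(≡8), b=11^1·(≡7) mod 11; (8|11)=-1, (7|11)=-1; (−1)^{3·1·5}·(-1)^1·(-1)^3 = -1.
v=7: a=7^-3·(≡3), b=7^0·(≡1) mod 7; (3|7)=-1, (1|7)=+1; (−1)^{-3·0·3}·(-1)^0·(+1)^-3 = +1.
v=5: a=5^2·(≡1), b=5^0·(≡3) mod 5; (1|5)=+1, (3|5)=-1; (−1)^{2·0·2}·(+1)^0·(-1)^2 = +1.
v=2: v_2(a)=-6, v_2(b)=-2; units ≡ 7, 7 (mod 8); ε·ε+αω+βω = 1·1+-6·0+-2·0 ≡ 1  ⇒  (a,b)_2 = -1.
v=17: a=17^1·(≡11), b=17^1·(≡8) mod 17; (11|17)=-1, (8|17)=+1; (−1)^{1·1·8}·(-1)^1·(+1)^1 = -1.
v=∞: -969969 < 0 and 138567 > 0  ⇒  (a,b)_∞ = +1.
v=19: a=19^1·(≡10), b=19^1·(≡16) mod 19; (10|19)=-1, (16|19)=+1; (−1)^{1·1·9}·(-1)^1·(+1)^1 = +1.
|Ram(-969969, 138567)| = 4, even; anisotropic at {2, 11, 13, 17}.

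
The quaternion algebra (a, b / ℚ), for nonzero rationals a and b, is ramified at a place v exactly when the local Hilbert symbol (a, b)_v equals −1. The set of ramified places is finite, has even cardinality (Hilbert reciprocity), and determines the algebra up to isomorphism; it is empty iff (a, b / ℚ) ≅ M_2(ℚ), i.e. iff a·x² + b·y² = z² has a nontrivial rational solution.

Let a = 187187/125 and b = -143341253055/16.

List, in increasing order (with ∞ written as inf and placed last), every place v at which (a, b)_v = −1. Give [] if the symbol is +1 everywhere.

(a, b) ≡ (7735, -55) mod (ℚ^×)²; places V = {2, 3, 5, 7, 11, 13, 17, ∞}.
(a,b)_13: α=1, u≡1; β=2, v≡12 (mod 13); (1|13)=+1, (12|13)=+1; sign (−1)^0·+1^2·+1^1 = +1.
(a,b)_17: α=1, u≡2; β=2, v≡8 (mod 17); (2|17)=+1, (8|17)=+1; sign (−1)^0·+1^2·+1^1 = +1.
(a,b)_11: α=2, u≡10; β=3, v≡10 (mod 11); (10|11)=-1, (10|11)=-1; sign (−1)^0·-1^3·-1^2 = -1.
(a,b)_2: α=0, β=-4; u≡7, v≡1 (mod 8); ε(u)ε(v)=1·0, αω(v)=0·0, βω(u)=-4·0; sum ≡ 0  ⇒  +1.
(a,b)_3: α=0, u≡1; β=2, v≡2 (mod 3); (1|3)=+1, (2|3)=-1; sign (−1)^0·+1^2·-1^0 = +1.
(a,b)_7: α=1, u≡6; β=2, v≡4 (mod 7); (6|7)=-1, (4|7)=+1; sign (−1)^0·-1^2·+1^1 = +1.
(a,b)_5: α=-3, u≡2; β=1, v≡4 (mod 5); (2|5)=-1, (4|5)=+1; sign (−1)^0·-1^1·+1^-3 = -1.
(a,b)_∞: sgn(7735)=+, sgn(-55)=−, so +1.
Ram(7735, -55) = {5, 11}; no ℚ_5-point on the conic.

[5, 11]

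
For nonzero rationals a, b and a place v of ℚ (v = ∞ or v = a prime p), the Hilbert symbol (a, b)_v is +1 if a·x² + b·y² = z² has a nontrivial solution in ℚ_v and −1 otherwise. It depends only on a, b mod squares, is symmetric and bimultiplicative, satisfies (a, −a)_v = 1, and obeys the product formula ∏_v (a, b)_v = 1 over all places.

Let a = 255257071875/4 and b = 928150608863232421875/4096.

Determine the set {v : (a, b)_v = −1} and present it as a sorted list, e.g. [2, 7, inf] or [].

Mod squares: a ≡ 3315, b ≡ 195. Check v ∈ {∞, 2, 3, 5, 13, 17}.
v=∞: 3315 > 0 and 195 > 0  ⇒  (a,b)_∞ = +1.
v=2: v_2(a)=-2, v_2(b)=-12; units ≡ 3, 3 (mod 8); ε·ε+αω+βω = 1·1+-2·1+-12·1 ≡ 1  ⇒  (a,b)_2 = -1.
v=3: a=3^7·(≡1), b=3^11·(≡2) mod 3; (1|3)=+1, (2|3)=-1; (−1)^{7·11·1}·(+1)^11·(-1)^7 = +1.
v=5: a=5^5·(≡2), b=5^11·(≡4) mod 5; (2|5)=-1, (4|5)=+1; (−1)^{5·11·2}·(-1)^11·(+1)^5 = -1.
v=13: a=13^3·(≡2), b=13^5·(≡8) mod 13; (2|13)=-1, (8|13)=-1; (−1)^{3·5·6}·(-1)^5·(-1)^3 = +1.
v=17: a=17^1·(≡1), b=17^2·(≡2) mod 17; (1|17)=+1, (2|17)=+1; (−1)^{1·2·8}·(+1)^2·(+1)^1 = +1.
|Ram(3315, 195)| = 2, even; anisotropic at {2, 5}.

[2, 5]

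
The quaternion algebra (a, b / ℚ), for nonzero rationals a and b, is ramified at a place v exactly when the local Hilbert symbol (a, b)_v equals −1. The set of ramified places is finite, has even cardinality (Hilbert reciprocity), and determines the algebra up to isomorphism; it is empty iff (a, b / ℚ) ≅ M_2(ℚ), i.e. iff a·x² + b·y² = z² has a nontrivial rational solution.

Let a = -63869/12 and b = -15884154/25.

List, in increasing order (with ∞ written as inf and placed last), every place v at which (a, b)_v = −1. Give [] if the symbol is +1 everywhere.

(a, b) ≡ (-663, -14586) mod (ℚ^×)²; places V = {2, 3, 5, 11, 13, 17, ∞}.
(a,b)_∞: sgn(-663)=−, sgn(-14586)=−, so -1.
(a,b)_3: α=-1, u≡1; β=3, v≡1 (mod 3); (1|3)=+1, (1|3)=+1; sign (−1)^1·+1^3·+1^-1 = -1.
(a,b)_13: α=1, u≡12; β=1, v≡1 (mod 13); (12|13)=+1, (1|13)=+1; sign (−1)^0·+1^1·+1^1 = +1.
(a,b)_5: α=0, u≡3; β=-2, v≡1 (mod 5); (3|5)=-1, (1|5)=+1; sign (−1)^0·-1^-2·+1^0 = +1.
(a,b)_11: α=0, u≡8; β=3, v≡4 (mod 11); (8|11)=-1, (4|11)=+1; sign (−1)^0·-1^3·+1^0 = -1.
(a,b)_17: α=3, u≡6; β=1, v≡16 (mod 17); (6|17)=-1, (16|17)=+1; sign (−1)^0·-1^1·+1^3 = -1.
(a,b)_2: α=-2, β=1; u≡1, v≡3 (mod 8); ε(u)ε(v)=0·1, αω(v)=-2·1, βω(u)=1·0; sum ≡ 0  ⇒  +1.
|Ram(-663, -14586)| = 4, even; anisotropic at {3, 11, 17, ∞}.

[3, 11, 17, inf]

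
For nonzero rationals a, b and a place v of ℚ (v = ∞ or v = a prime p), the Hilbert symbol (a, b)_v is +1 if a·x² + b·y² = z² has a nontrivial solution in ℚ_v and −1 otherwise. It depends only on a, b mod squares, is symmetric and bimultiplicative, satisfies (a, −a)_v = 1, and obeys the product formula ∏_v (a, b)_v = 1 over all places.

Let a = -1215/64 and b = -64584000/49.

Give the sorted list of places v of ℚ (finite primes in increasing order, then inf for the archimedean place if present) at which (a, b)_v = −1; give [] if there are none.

Mod squares: a ≡ -15, b ≡ -4485. Check v ∈ {∞, 2, 3, 5, 7, 13, 23}.
v=∞: -15 < 0 and -4485 < 0  ⇒  (a,b)_∞ = -1.
v=2: v_2(a)=-6, v_2(b)=6; units ≡ 1, 3 (mod 8); ε·ε+αω+βω = 0·1+-6·1+6·0 ≡ 0  ⇒  (a,b)_2 = +1.
v=3: a=3^5·(≡1), b=3^3·(≡2) mod 3; (1|3)=+1, (2|3)=-1; (−1)^{5·3·1}·(+1)^3·(-1)^5 = +1.
v=7: a=7^0·(≡3), b=7^-2·(≡2) mod 7; (3|7)=-1, (2|7)=+1; (−1)^{0·-2·3}·(-1)^-2·(+1)^0 = +1.
v=5: a=5^1·(≡3), b=5^3·(≡2) mod 5; (3|5)=-1, (2|5)=-1; (−1)^{1·3·2}·(-1)^3·(-1)^1 = +1.
v=13: a=13^0·(≡6), b=13^1·(≡8) mod 13; (6|13)=-1, (8|13)=-1; (−1)^{0·1·6}·(-1)^1·(-1)^0 = -1.
v=23: a=23^0·(≡13), b=23^1·(≡8) mod 23; (13|23)=+1, (8|23)=+1; (−1)^{0·1·11}·(+1)^1·(+1)^0 = +1.
Ram(-15, -4485) = {13, ∞}; no ℚ_13-point on the conic.

[13, inf]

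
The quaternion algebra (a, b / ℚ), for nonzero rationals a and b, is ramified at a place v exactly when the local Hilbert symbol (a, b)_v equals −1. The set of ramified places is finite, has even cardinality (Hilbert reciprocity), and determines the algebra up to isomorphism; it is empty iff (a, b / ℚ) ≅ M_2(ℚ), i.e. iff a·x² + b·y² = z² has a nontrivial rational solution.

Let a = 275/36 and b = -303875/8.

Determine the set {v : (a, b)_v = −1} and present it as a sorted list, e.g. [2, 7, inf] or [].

(a, b) ≡ (11, -24310) mod (ℚ^×)²; places V = {2, 3, 5, 11, 13, 17, ∞}.
(a,b)_∞: sgn(11)=+, sgn(-24310)=−, so +1.
(a,b)_11: α=1, u≡1; β=1, v≡5 (mod 11); (1|11)=+1, (5|11)=+1; sign (−1)^1·+1^1·+1^1 = -1.
(a,b)_3: α=-2, u≡2; β=0, v≡2 (mod 3); (2|3)=-1, (2|3)=-1; sign (−1)^0·-1^0·-1^-2 = +1.
(a,b)_5: α=2, u≡1; β=3, v≡3 (mod 5); (1|5)=+1, (3|5)=-1; sign (−1)^0·+1^3·-1^2 = +1.
(a,b)_13: α=0, u≡8; β=1, v≡8 (mod 13); (8|13)=-1, (8|13)=-1; sign (−1)^0·-1^1·-1^0 = -1.
(a,b)_2: α=-2, β=-3; u≡3, v≡5 (mod 8); ε(u)ε(v)=1·0, αω(v)=-2·1, βω(u)=-3·1; sum ≡ 1  ⇒  -1.
(a,b)_17: α=0, u≡10; β=1, v≡16 (mod 17); (10|17)=-1, (16|17)=+1; sign (−1)^0·-1^1·+1^0 = -1.
|Ram(11, -24310)| = 4, even; anisotropic at {2, 11, 13, 17}.

[2, 11, 13, 17]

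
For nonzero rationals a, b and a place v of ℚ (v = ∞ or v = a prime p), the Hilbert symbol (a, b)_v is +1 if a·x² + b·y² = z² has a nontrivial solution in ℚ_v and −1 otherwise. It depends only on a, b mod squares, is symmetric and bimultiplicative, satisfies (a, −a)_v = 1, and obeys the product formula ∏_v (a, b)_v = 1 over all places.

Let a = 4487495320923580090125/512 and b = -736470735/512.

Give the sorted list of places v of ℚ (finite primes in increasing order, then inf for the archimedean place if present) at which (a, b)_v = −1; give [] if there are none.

Mod squares: a ≡ 10010, b ≡ -30. Check v ∈ {∞, 2, 3, 5, 7, 11, 13}.
v=5: a=5^3·(≡3), b=5^1·(≡4) mod 5; (3|5)=-1, (4|5)=+1; (−1)^{3·1·2}·(-1)^1·(+1)^3 = -1.
v=7: a=7^7·(≡2), b=7^4·(≡5) mod 7; (2|7)=+1, (5|7)=-1; (−1)^{7·4·3}·(+1)^4·(-1)^7 = -1.
v=2: v_2(a)=-9, v_2(b)=-9; units ≡ 5, 1 (mod 8); ε·ε+αω+βω = 0·0+-9·0+-9·1 ≡ 1  ⇒  (a,b)_2 = -1.
v=13: a=13^5·(≡10), b=13^2·(≡9) mod 13; (10|13)=+1, (9|13)=+1; (−1)^{5·2·6}·(+1)^2·(+1)^5 = +1.
v=11: a=11^5·(≡10), b=11^2·(≡3) mod 11; (10|11)=-1, (3|11)=+1; (−1)^{5·2·5}·(-1)^2·(+1)^5 = +1.
v=3: a=3^6·(≡2), b=3^1·(≡2) mod 3; (2|3)=-1, (2|3)=-1; (−1)^{6·1·1}·(-1)^1·(-1)^6 = -1.
v=∞: 10010 > 0 and -30 < 0  ⇒  (a,b)_∞ = +1.
|Ram(10010, -30)| = 4, even; anisotropic at {2, 3, 5, 7}.

[2, 3, 5, 7]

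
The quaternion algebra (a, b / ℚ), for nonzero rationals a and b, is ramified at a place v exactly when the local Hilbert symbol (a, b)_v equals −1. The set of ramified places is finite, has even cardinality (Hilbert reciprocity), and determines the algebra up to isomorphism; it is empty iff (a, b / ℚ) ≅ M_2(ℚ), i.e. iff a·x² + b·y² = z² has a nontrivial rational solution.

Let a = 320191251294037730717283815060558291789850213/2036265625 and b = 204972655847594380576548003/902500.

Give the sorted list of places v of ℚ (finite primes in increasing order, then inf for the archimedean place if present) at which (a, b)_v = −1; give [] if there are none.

[3, 7, 11, 17]

Mod squares: a ≡ 493493, b ≡ 19227. Check v ∈ {∞, 2, 3, 5, 7, 11, 13, 17, 19, 29, 47}.
v=2: v_2(a)=0, v_2(b)=-2; units ≡ 5, 3 (mod 8); ε·ε+αω+βω = 0·1+0·1+-2·1 ≡ 0  ⇒  (a,b)_2 = +1.
v=7: a=7^3·(≡2), b=7^0·(≡5) mod 7; (2|7)=+1, (5|7)=-1; (−1)^{3·0·3}·(+1)^0·(-1)^3 = -1.
v=19: a=19^-4·(≡6), b=19^-2·(≡15) mod 19; (6|19)=+1, (15|19)=-1; (−1)^{-4·-2·9}·(+1)^-2·(-1)^-4 = +1.
v=17: a=17^7·(≡10), b=17^5·(≡1) mod 17; (10|17)=-1, (1|17)=+1; (−1)^{7·5·8}·(-1)^5·(+1)^7 = -1.
v=47: a=47^6·(≡46), b=47^4·(≡1) mod 47; (46|47)=-1, (1|47)=+1; (−1)^{6·4·23}·(-1)^4·(+1)^6 = +1.
v=∞: 493493 > 0 and 19227 > 0  ⇒  (a,b)_∞ = +1.
v=11: a=11^3·(≡3), b=11^2·(≡8) mod 11; (3|11)=+1, (8|11)=-1; (−1)^{3·2·5}·(+1)^2·(-1)^3 = -1.
v=13: a=13^9·(≡9), b=13^5·(≡1) mod 13; (9|13)=+1, (1|13)=+1; (−1)^{9·5·6}·(+1)^5·(+1)^9 = +1.
v=5: a=5^-6·(≡3), b=5^-4·(≡2) mod 5; (3|5)=-1, (2|5)=-1; (−1)^{-6·-4·2}·(-1)^-4·(-1)^-6 = +1.
v=3: a=3^6·(≡2), b=3^3·(≡1) mod 3; (2|3)=-1, (1|3)=+1; (−1)^{6·3·1}·(-1)^3·(+1)^6 = -1.
v=29: a=29^5·(≡7), b=29^3·(≡1) mod 29; (7|29)=+1, (1|29)=+1; (−1)^{5·3·14}·(+1)^3·(+1)^5 = +1.
Ram(493493, 19227) = {3, 7, 11, 17}; no ℚ_3-point on the conic.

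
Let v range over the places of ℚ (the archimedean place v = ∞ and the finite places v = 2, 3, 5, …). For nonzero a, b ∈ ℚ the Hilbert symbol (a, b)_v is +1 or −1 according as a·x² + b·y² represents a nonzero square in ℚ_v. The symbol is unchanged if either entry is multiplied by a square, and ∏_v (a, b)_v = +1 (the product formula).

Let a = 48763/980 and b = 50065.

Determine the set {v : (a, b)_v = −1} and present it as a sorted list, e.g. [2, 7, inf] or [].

(a, b) ≡ (2015, 50065) mod (ℚ^×)²; places V = {2, 5, 7, 11, 13, 17, 19, 31, ∞}.
(a,b)_13: α=1, u≡4; β=0, v≡2 (mod 13); (4|13)=+1, (2|13)=-1; sign (−1)^0·+1^0·-1^1 = -1.
(a,b)_11: α=2, u≡7; β=0, v≡4 (mod 11); (7|11)=-1, (4|11)=+1; sign (−1)^0·-1^0·+1^2 = +1.
(a,b)_∞: sgn(2015)=+, sgn(50065)=+, so +1.
(a,b)_7: α=-2, u≡6; β=0, v≡1 (mod 7); (6|7)=-1, (1|7)=+1; sign (−1)^0·-1^0·+1^-2 = +1.
(a,b)_2: α=-2, β=0; u≡7, v≡1 (mod 8); ε(u)ε(v)=1·0, αω(v)=-2·0, βω(u)=0·0; sum ≡ 0  ⇒  +1.
(a,b)_31: α=1, u≡11; β=1, v≡3 (mod 31); (11|31)=-1, (3|31)=-1; sign (−1)^1·-1^1·-1^1 = -1.
(a,b)_19: α=0, u≡6; β=1, v≡13 (mod 19); (6|19)=+1, (13|19)=-1; sign (−1)^0·+1^1·-1^0 = +1.
(a,b)_17: α=0, u≡13; β=1, v≡4 (mod 17); (13|17)=+1, (4|17)=+1; sign (−1)^0·+1^1·+1^0 = +1.
(a,b)_5: α=-1, u≡3; β=1, v≡3 (mod 5); (3|5)=-1, (3|5)=-1; sign (−1)^0·-1^1·-1^-1 = +1.
Ram(2015, 50065) = {13, 31}; no ℚ_13-point on the conic.

[13, 31]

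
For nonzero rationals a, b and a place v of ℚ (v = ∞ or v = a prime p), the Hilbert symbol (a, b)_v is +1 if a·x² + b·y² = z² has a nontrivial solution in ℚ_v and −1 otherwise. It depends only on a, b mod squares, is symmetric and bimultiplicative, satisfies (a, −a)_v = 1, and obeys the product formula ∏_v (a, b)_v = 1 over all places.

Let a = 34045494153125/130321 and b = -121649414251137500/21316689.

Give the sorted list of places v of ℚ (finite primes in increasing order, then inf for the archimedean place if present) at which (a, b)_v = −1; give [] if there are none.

(a, b) ≡ (5, -1295) mod (ℚ^×)²; places V = {2, 3, 5, 7, 13, 19, 31, 37, ∞}.
(a,b)_19: α=-4, u≡7; β=-2, v≡9 (mod 19); (7|19)=+1, (9|19)=+1; sign (−1)^0·+1^-2·+1^-4 = +1.
(a,b)_37: α=2, u≡17; β=3, v≡17 (mod 37); (17|37)=-1, (17|37)=-1; sign (−1)^0·-1^3·-1^2 = -1.
(a,b)_∞: sgn(5)=+, sgn(-1295)=−, so +1.
(a,b)_3: α=0, u≡2; β=-10, v≡1 (mod 3); (2|3)=-1, (1|3)=+1; sign (−1)^0·-1^-10·+1^0 = +1.
(a,b)_5: α=5, u≡4; β=5, v≡4 (mod 5); (4|5)=+1, (4|5)=+1; sign (−1)^0·+1^5·+1^5 = +1.
(a,b)_2: α=0, β=2; u≡5, v≡1 (mod 8); ε(u)ε(v)=0·0, αω(v)=0·0, βω(u)=2·1; sum ≡ 0  ⇒  +1.
(a,b)_13: α=2, u≡11; β=4, v≡6 (mod 13); (11|13)=-1, (6|13)=-1; sign (−1)^0·-1^4·-1^2 = +1.
(a,b)_31: α=2, u≡9; β=2, v≡14 (mod 31); (9|31)=+1, (14|31)=+1; sign (−1)^0·+1^2·+1^2 = +1.
(a,b)_7: α=2, u≡5; β=1, v≡2 (mod 7); (5|7)=-1, (2|7)=+1; sign (−1)^0·-1^1·+1^2 = -1.
|Ram(5, -1295)| = 2, even; anisotropic at {7, 37}.

[7, 37]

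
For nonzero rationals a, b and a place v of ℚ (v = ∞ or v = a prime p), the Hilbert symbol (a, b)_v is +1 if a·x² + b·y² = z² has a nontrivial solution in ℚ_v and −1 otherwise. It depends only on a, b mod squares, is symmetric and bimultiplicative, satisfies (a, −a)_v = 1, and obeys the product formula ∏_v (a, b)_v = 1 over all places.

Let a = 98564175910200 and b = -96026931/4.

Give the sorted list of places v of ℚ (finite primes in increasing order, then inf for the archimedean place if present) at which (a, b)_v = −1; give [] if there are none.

Mod squares: a ≡ 462, b ≡ -88179. Check v ∈ {∞, 2, 3, 5, 7, 11, 13, 17, 19}.
v=3: a=3^1·(≡1), b=3^3·(≡1) mod 3; (1|3)=+1, (1|3)=+1; (−1)^{1·3·1}·(+1)^3·(+1)^1 = -1.
v=∞: 462 > 0 and -88179 < 0  ⇒  (a,b)_∞ = +1.
v=13: a=13^2·(≡7), b=13^1·(≡1) mod 13; (7|13)=-1, (1|13)=+1; (−1)^{2·1·6}·(-1)^1·(+1)^2 = -1.
v=5: a=5^2·(≡3), b=5^0·(≡1) mod 5; (3|5)=-1, (1|5)=+1; (−1)^{2·0·2}·(-1)^0·(+1)^2 = +1.
v=17: a=17^2·(≡14), b=17^1·(≡8) mod 17; (14|17)=-1, (8|17)=+1; (−1)^{2·1·8}·(-1)^1·(+1)^2 = -1.
v=19: a=19^2·(≡11), b=19^1·(≡2) mod 19; (11|19)=+1, (2|19)=-1; (−1)^{2·1·9}·(+1)^1·(-1)^2 = +1.
v=2: v_2(a)=3, v_2(b)=-2; units ≡ 7, 5 (mod 8); ε·ε+αω+βω = 1·0+3·1+-2·0 ≡ 1  ⇒  (a,b)_2 = -1.
v=7: a=7^1·(≡5), b=7^1·(≡3) mod 7; (5|7)=-1, (3|7)=-1; (−1)^{1·1·3}·(-1)^1·(-1)^1 = -1.
v=11: a=11^3·(≡4), b=11^2·(≡7) mod 11; (4|11)=+1, (7|11)=-1; (−1)^{3·2·5}·(+1)^2·(-1)^3 = -1.
(462, -88179 / ℚ) ramifies at {2, 3, 7, 11, 13, 17}: a division algebra.

[2, 3, 7, 11, 13, 17]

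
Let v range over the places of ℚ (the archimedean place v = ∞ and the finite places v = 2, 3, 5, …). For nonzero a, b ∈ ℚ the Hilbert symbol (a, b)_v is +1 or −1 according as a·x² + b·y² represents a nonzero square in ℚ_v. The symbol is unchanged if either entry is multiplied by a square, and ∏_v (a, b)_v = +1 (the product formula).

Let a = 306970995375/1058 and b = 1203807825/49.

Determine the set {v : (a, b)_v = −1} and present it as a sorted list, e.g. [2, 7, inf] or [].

Mod squares: a ≡ 30, b ≡ 17. Check v ∈ {∞, 2, 3, 5, 7, 11, 17, 23}.
v=2: v_2(a)=-1, v_2(b)=0; units ≡ 7, 1 (mod 8); ε·ε+αω+βω = 1·0+-1·0+0·0 ≡ 0  ⇒  (a,b)_2 = +1.
v=3: a=3^5·(≡1), b=3^4·(≡2) mod 3; (1|3)=+1, (2|3)=-1; (−1)^{5·4·1}·(+1)^4·(-1)^5 = -1.
v=17: a=17^4·(≡15), b=17^3·(≡15) mod 17; (15|17)=+1, (15|17)=+1; (−1)^{4·3·8}·(+1)^3·(+1)^4 = +1.
v=∞: 30 > 0 and 17 > 0  ⇒  (a,b)_∞ = +1.
v=23: a=23^-2·(≡15), b=23^0·(≡5) mod 23; (15|23)=-1, (5|23)=-1; (−1)^{-2·0·11}·(-1)^0·(-1)^-2 = +1.
v=5: a=5^3·(≡1), b=5^2·(≡2) mod 5; (1|5)=+1, (2|5)=-1; (−1)^{3·2·2}·(+1)^2·(-1)^3 = -1.
v=7: a=7^0·(≡2), b=7^-2·(≡3) mod 7; (2|7)=+1, (3|7)=-1; (−1)^{0·-2·3}·(+1)^-2·(-1)^0 = +1.
v=11: a=11^2·(≡7), b=11^2·(≡8) mod 11; (7|11)=-1, (8|11)=-1; (−1)^{2·2·5}·(-1)^2·(-1)^2 = +1.
Ram(30, 17) = {3, 5}; no ℚ_3-point on the conic.

[3, 5]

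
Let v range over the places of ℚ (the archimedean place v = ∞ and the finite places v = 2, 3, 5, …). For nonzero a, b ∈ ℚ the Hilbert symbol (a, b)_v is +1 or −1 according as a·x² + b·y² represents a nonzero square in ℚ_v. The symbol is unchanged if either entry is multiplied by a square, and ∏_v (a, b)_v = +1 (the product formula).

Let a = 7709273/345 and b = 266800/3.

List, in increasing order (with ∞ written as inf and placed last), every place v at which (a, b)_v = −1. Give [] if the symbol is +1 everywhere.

(a, b) ≡ (130065, 2001) mod (ℚ^×)²; places V = {2, 3, 5, 11, 13, 23, 29, ∞}.
(a,b)_11: α=2, u≡3; β=0, v≡2 (mod 11); (3|11)=+1, (2|11)=-1; sign (−1)^0·+1^0·-1^2 = +1.
(a,b)_2: α=0, β=4; u≡1, v≡1 (mod 8); ε(u)ε(v)=0·0, αω(v)=0·0, βω(u)=4·0; sum ≡ 0  ⇒  +1.
(a,b)_∞: sgn(130065)=+, sgn(2001)=+, so +1.
(a,b)_13: α=3, u≡11; β=0, v≡9 (mod 13); (11|13)=-1, (9|13)=+1; sign (−1)^0·-1^0·+1^3 = +1.
(a,b)_3: α=-1, u≡2; β=-1, v≡1 (mod 3); (2|3)=-1, (1|3)=+1; sign (−1)^1·-1^-1·+1^-1 = +1.
(a,b)_29: α=1, u≡2; β=1, v≡12 (mod 29); (2|29)=-1, (12|29)=-1; sign (−1)^0·-1^1·-1^1 = +1.
(a,b)_23: α=-1, u≡15; β=1, v≡18 (mod 23); (15|23)=-1, (18|23)=+1; sign (−1)^1·-1^1·+1^-1 = +1.
(a,b)_5: α=-1, u≡2; β=2, v≡4 (mod 5); (2|5)=-1, (4|5)=+1; sign (−1)^0·-1^2·+1^-1 = +1.
Every local symbol is +1, so the conic 130065·x² + 2001·y² = z² has ℚ_v-points for all v and hence a ℚ-point; (a, b / ℚ) ≅ M_2(ℚ).

[]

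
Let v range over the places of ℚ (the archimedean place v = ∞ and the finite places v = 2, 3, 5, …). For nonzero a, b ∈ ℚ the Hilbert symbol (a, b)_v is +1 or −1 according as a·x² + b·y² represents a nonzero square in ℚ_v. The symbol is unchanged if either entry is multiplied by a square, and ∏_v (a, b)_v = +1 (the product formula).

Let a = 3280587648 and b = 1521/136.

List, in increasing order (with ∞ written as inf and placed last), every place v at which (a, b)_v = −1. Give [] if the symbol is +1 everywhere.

[13, 17, 31, 43]

(a, b) ≡ (51259182, 34) mod (ℚ^×)²; places V = {2, 3, 13, 17, 29, 31, 43, ∞}.
(a,b)_17: α=1, u≡6; β=-1, v≡1 (mod 17); (6|17)=-1, (1|17)=+1; sign (−1)^0·-1^-1·+1^1 = -1.
(a,b)_31: α=1, u≡26; β=0, v≡26 (mod 31); (26|31)=-1, (26|31)=-1; sign (−1)^0·-1^0·-1^1 = -1.
(a,b)_43: α=1, u≡29; β=0, v≡33 (mod 43); (29|43)=-1, (33|43)=-1; sign (−1)^0·-1^0·-1^1 = -1.
(a,b)_2: α=7, β=-3; u≡7, v≡1 (mod 8); ε(u)ε(v)=1·0, αω(v)=7·0, βω(u)=-3·0; sum ≡ 0  ⇒  +1.
(a,b)_13: α=1, u≡3; β=2, v≡8 (mod 13); (3|13)=+1, (8|13)=-1; sign (−1)^0·+1^2·-1^1 = -1.
(a,b)_∞: sgn(51259182)=+, sgn(34)=+, so +1.
(a,b)_29: α=1, u≡19; β=0, v≡5 (mod 29); (19|29)=-1, (5|29)=+1; sign (−1)^0·-1^0·+1^1 = +1.
(a,b)_3: α=1, u≡2; β=2, v≡1 (mod 3); (2|3)=-1, (1|3)=+1; sign (−1)^0·-1^2·+1^1 = +1.
|Ram(51259182, 34)| = 4, even; anisotropic at {13, 17, 31, 43}.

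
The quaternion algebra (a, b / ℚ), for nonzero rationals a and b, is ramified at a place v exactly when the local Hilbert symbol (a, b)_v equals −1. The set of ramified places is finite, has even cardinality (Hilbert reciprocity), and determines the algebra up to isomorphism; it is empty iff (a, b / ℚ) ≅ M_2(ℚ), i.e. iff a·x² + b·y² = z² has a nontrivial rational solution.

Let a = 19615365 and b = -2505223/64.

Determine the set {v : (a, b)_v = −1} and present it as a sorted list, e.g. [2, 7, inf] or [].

(a, b) ≡ (242165, -51127) mod (ℚ^×)²; places V = {2, 3, 5, 7, 11, 17, 29, 37, 41, 43, ∞}.
(a,b)_2: α=0, β=-6; u≡5, v≡1 (mod 8); ε(u)ε(v)=0·0, αω(v)=0·0, βω(u)=-6·1; sum ≡ 0  ⇒  +1.
(a,b)_29: α=0, u≡26; β=1, v≡20 (mod 29); (26|29)=-1, (20|29)=+1; sign (−1)^0·-1^1·+1^0 = -1.
(a,b)_3: α=4, u≡2; β=0, v≡2 (mod 3); (2|3)=-1, (2|3)=-1; sign (−1)^0·-1^0·-1^4 = +1.
(a,b)_7: α=1, u≡4; β=2, v≡1 (mod 7); (4|7)=+1, (1|7)=+1; sign (−1)^0·+1^2·+1^1 = +1.
(a,b)_∞: sgn(242165)=+, sgn(-51127)=−, so +1.
(a,b)_41: α=0, u≡22; β=1, v≡3 (mod 41); (22|41)=-1, (3|41)=-1; sign (−1)^0·-1^1·-1^0 = -1.
(a,b)_43: α=0, u≡12; β=1, v≡35 (mod 43); (12|43)=-1, (35|43)=+1; sign (−1)^0·-1^1·+1^0 = -1.
(a,b)_37: α=1, u≡9; β=0, v≡36 (mod 37); (9|37)=+1, (36|37)=+1; sign (−1)^0·+1^0·+1^1 = +1.
(a,b)_17: α=1, u≡4; β=0, v≡13 (mod 17); (4|17)=+1, (13|17)=+1; sign (−1)^0·+1^0·+1^1 = +1.
(a,b)_5: α=1, u≡3; β=0, v≡3 (mod 5); (3|5)=-1, (3|5)=-1; sign (−1)^0·-1^0·-1^1 = -1.
(a,b)_11: α=1, u≡5; β=0, v≡3 (mod 11); (5|11)=+1, (3|11)=+1; sign (−1)^0·+1^0·+1^1 = +1.
(242165, -51127 / ℚ) ramifies at {5, 29, 41, 43}: a division algebra.

[5, 29, 41, 43]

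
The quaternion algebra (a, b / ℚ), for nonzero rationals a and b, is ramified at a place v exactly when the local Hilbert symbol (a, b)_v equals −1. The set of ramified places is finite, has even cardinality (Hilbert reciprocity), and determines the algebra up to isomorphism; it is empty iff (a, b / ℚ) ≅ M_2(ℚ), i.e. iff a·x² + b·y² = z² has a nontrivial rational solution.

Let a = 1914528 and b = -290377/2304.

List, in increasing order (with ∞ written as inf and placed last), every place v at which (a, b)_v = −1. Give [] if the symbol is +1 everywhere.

Mod squares: a ≡ 2442, b ≡ -290377. Check v ∈ {∞, 2, 3, 7, 11, 17, 19, 29, 31, 37}.
v=2: v_2(a)=5, v_2(b)=-8; units ≡ 5, 7 (mod 8); ε·ε+αω+βω = 0·1+5·0+-8·1 ≡ 0  ⇒  (a,b)_2 = +1.
v=∞: 2442 > 0 and -290377 < 0  ⇒  (a,b)_∞ = +1.
v=37: a=37^1·(≡18), b=37^0·(≡11) mod 37; (18|37)=-1, (11|37)=+1; (−1)^{1·0·18}·(-1)^0·(+1)^1 = +1.
v=31: a=31^0·(≡30), b=31^1·(≡15) mod 31; (30|31)=-1, (15|31)=-1; (−1)^{0·1·15}·(-1)^1·(-1)^0 = -1.
v=17: a=17^0·(≡5), b=17^1·(≡8) mod 17; (5|17)=-1, (8|17)=+1; (−1)^{0·1·8}·(-1)^1·(+1)^0 = -1.
v=7: a=7^2·(≡5), b=7^0·(≡4) mod 7; (5|7)=-1, (4|7)=+1; (−1)^{2·0·3}·(-1)^0·(+1)^2 = +1.
v=11: a=11^1·(≡6), b=11^0·(≡9) mod 11; (6|11)=-1, (9|11)=+1; (−1)^{1·0·5}·(-1)^0·(+1)^1 = +1.
v=29: a=29^0·(≡6), b=29^1·(≡15) mod 29; (6|29)=+1, (15|29)=-1; (−1)^{0·1·14}·(+1)^1·(-1)^0 = +1.
v=3: a=3^1·(≡1), b=3^-2·(≡2) mod 3; (1|3)=+1, (2|3)=-1; (−1)^{1·-2·1}·(+1)^-2·(-1)^1 = -1.
v=19: a=19^0·(≡12), b=19^1·(≡10) mod 19; (12|19)=-1, (10|19)=-1; (−1)^{0·1·9}·(-1)^1·(-1)^0 = -1.
Ram(2442, -290377) = {3, 17, 19, 31}; no ℚ_3-point on the conic.

[3, 17, 19, 31]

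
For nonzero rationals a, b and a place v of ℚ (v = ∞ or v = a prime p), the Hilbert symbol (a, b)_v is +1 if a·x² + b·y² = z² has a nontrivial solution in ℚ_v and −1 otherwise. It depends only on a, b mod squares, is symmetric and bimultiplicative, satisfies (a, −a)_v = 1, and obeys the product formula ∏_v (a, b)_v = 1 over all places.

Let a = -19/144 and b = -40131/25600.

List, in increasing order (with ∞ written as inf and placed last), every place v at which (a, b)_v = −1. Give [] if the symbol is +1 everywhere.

(a, b) ≡ (-19, -91) mod (ℚ^×)²; places V = {2, 3, 5, 7, 13, 19, ∞}.
(a,b)_2: α=-4, β=-10; u≡5, v≡5 (mod 8); ε(u)ε(v)=0·0, αω(v)=-4·1, βω(u)=-10·1; sum ≡ 0  ⇒  +1.
(a,b)_7: α=0, u≡4; β=3, v≡2 (mod 7); (4|7)=+1, (2|7)=+1; sign (−1)^0·+1^3·+1^0 = +1.
(a,b)_19: α=1, u≡12; β=0, v≡5 (mod 19); (12|19)=-1, (5|19)=+1; sign (−1)^0·-1^0·+1^1 = +1.
(a,b)_13: α=0, u≡7; β=1, v≡11 (mod 13); (7|13)=-1, (11|13)=-1; sign (−1)^0·-1^1·-1^0 = -1.
(a,b)_5: α=0, u≡4; β=-2, v≡1 (mod 5); (4|5)=+1, (1|5)=+1; sign (−1)^0·+1^-2·+1^0 = +1.
(a,b)_3: α=-2, u≡2; β=2, v≡2 (mod 3); (2|3)=-1, (2|3)=-1; sign (−1)^0·-1^2·-1^-2 = +1.
(a,b)_∞: sgn(-19)=−, sgn(-91)=−, so -1.
|Ram(-19, -91)| = 2, even; anisotropic at {13, ∞}.

[13, inf]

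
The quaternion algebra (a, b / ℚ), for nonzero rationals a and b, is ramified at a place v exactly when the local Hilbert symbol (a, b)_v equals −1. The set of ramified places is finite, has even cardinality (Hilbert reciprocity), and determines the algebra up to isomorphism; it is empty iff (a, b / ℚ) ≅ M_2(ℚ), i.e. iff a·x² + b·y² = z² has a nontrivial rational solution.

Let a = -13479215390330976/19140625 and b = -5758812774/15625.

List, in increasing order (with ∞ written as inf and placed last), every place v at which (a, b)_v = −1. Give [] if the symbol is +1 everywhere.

Mod squares: a ≡ -6, b ≡ -806. Check v ∈ {∞, 2, 3, 5, 7, 11, 13, 31}.
v=13: a=13^2·(≡11), b=13^1·(≡3) mod 13; (11|13)=-1, (3|13)=+1; (−1)^{2·1·6}·(-1)^1·(+1)^2 = -1.
v=5: a=5^-8·(≡1), b=5^-6·(≡1) mod 5; (1|5)=+1, (1|5)=+1; (−1)^{-8·-6·2}·(+1)^-6·(+1)^-8 = +1.
v=31: a=31^2·(≡10), b=31^1·(≡28) mod 31; (10|31)=+1, (28|31)=+1; (−1)^{2·1·15}·(+1)^1·(+1)^2 = +1.
v=7: a=7^-2·(≡2), b=7^0·(≡6) mod 7; (2|7)=+1, (6|7)=-1; (−1)^{-2·0·3}·(+1)^0·(-1)^-2 = +1.
v=11: a=11^4·(≡9), b=11^2·(≡6) mod 11; (9|11)=+1, (6|11)=-1; (−1)^{4·2·5}·(+1)^2·(-1)^4 = +1.
v=∞: -6 < 0 and -806 < 0  ⇒  (a,b)_∞ = -1.
v=3: a=3^11·(≡1), b=3^10·(≡1) mod 3; (1|3)=+1, (1|3)=+1; (−1)^{11·10·1}·(+1)^10·(+1)^11 = +1.
v=2: v_2(a)=5, v_2(b)=1; units ≡ 5, 5 (mod 8); ε·ε+αω+βω = 0·0+5·1+1·1 ≡ 0  ⇒  (a,b)_2 = +1.
|Ram(-6, -806)| = 2, even; anisotropic at {13, ∞}.

[13, inf]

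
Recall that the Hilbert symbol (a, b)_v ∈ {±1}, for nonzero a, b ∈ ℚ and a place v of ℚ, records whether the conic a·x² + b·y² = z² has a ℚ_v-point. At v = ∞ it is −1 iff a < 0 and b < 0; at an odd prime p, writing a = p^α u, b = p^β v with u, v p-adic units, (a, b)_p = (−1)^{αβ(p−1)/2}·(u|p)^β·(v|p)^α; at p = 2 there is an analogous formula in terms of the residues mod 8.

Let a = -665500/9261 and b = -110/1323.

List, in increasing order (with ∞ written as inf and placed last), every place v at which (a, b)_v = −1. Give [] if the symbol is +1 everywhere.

Mod squares: a ≡ -1155, b ≡ -330. Check v ∈ {∞, 2, 3, 5, 7, 11}.
v=2: v_2(a)=2, v_2(b)=1; units ≡ 5, 3 (mod 8); ε·ε+αω+βω = 0·1+2·1+1·1 ≡ 1  ⇒  (a,b)_2 = -1.
v=3: a=3^-3·(≡2), b=3^-3·(≡1) mod 3; (2|3)=-1, (1|3)=+1; (−1)^{-3·-3·1}·(-1)^-3·(+1)^-3 = +1.
v=11: a=11^3·(≡5), b=11^1·(≡4) mod 11; (5|11)=+1, (4|11)=+1; (−1)^{3·1·5}·(+1)^1·(+1)^3 = -1.
v=7: a=7^-3·(≡3), b=7^-2·(≡5) mod 7; (3|7)=-1, (5|7)=-1; (−1)^{-3·-2·3}·(-1)^-2·(-1)^-3 = -1.
v=∞: -1155 < 0 and -330 < 0  ⇒  (a,b)_∞ = -1.
v=5: a=5^3·(≡1), b=5^1·(≡1) mod 5; (1|5)=+1, (1|5)=+1; (−1)^{3·1·2}·(+1)^1·(+1)^3 = +1.
(-1155, -330 / ℚ) ramifies at {2, 7, 11, ∞}: a division algebra.

[2, 7, 11, inf]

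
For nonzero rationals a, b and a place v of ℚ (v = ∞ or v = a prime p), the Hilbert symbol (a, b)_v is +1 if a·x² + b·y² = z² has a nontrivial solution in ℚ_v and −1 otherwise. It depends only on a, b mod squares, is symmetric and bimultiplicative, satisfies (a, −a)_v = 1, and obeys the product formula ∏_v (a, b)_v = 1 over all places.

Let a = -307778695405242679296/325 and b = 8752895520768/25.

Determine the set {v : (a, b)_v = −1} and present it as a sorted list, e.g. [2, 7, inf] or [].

[2, 3, 17, 23]

Mod squares: a ≡ -2028117, b ≡ 23. Check v ∈ {∞, 2, 3, 5, 7, 13, 17, 19, 23}.
v=5: a=5^-2·(≡3), b=5^-2·(≡3) mod 5; (3|5)=-1, (3|5)=-1; (−1)^{-2·-2·2}·(-1)^-2·(-1)^-2 = +1.
v=13: a=13^-1·(≡3), b=13^0·(≡4) mod 13; (3|13)=+1, (4|13)=+1; (−1)^{-1·0·6}·(+1)^0·(+1)^-1 = +1.
v=∞: -2028117 < 0 and 23 > 0  ⇒  (a,b)_∞ = +1.
v=17: a=17^3·(≡3), b=17^2·(≡7) mod 17; (3|17)=-1, (7|17)=-1; (−1)^{3·2·8}·(-1)^2·(-1)^3 = -1.
v=7: a=7^3·(≡3), b=7^2·(≡2) mod 7; (3|7)=-1, (2|7)=+1; (−1)^{3·2·3}·(-1)^2·(+1)^3 = +1.
v=19: a=19^1·(≡15), b=19^0·(≡17) mod 19; (15|19)=-1, (17|19)=+1; (−1)^{1·0·9}·(-1)^0·(+1)^1 = +1.
v=3: a=3^13·(≡2), b=3^8·(≡2) mod 3; (2|3)=-1, (2|3)=-1; (−1)^{13·8·1}·(-1)^8·(-1)^13 = -1.
v=2: v_2(a)=18, v_2(b)=12; units ≡ 3, 7 (mod 8); ε·ε+αω+βω = 1·1+18·0+12·1 ≡ 1  ⇒  (a,b)_2 = -1.
v=23: a=23^1·(≡2), b=23^1·(≡4) mod 23; (2|23)=+1, (4|23)=+1; (−1)^{1·1·11}·(+1)^1·(+1)^1 = -1.
|Ram(-2028117, 23)| = 4, even; anisotropic at {2, 3, 17, 23}.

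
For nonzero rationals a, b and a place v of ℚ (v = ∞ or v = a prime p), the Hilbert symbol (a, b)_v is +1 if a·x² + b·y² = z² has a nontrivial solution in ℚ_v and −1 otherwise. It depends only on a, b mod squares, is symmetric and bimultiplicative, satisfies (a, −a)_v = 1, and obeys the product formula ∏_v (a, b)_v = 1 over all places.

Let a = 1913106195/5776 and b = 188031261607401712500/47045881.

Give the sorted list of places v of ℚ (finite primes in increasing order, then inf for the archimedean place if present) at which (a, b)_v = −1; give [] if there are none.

(a, b) ≡ (1155, 1365) mod (ℚ^×)²; places V = {2, 3, 5, 7, 11, 13, 19, ∞}.
(a,b)_5: α=1, u≡4; β=5, v≡3 (mod 5); (4|5)=+1, (3|5)=-1; sign (−1)^0·+1^5·-1^1 = -1.
(a,b)_2: α=-4, β=2; u≡3, v≡5 (mod 8); ε(u)ε(v)=1·0, αω(v)=-4·1, βω(u)=2·1; sum ≡ 0  ⇒  +1.
(a,b)_3: α=5, u≡1; β=3, v≡2 (mod 3); (1|3)=+1, (2|3)=-1; sign (−1)^1·+1^3·-1^5 = +1.
(a,b)_11: α=3, u≡8; β=8, v≡1 (mod 11); (8|11)=-1, (1|11)=+1; sign (−1)^0·-1^8·+1^3 = +1.
(a,b)_∞: sgn(1155)=+, sgn(1365)=+, so +1.
(a,b)_19: α=-2, u≡8; β=-6, v≡6 (mod 19); (8|19)=-1, (6|19)=+1; sign (−1)^0·-1^-6·+1^-2 = +1.
(a,b)_13: α=2, u≡7; β=5, v≡1 (mod 13); (7|13)=-1, (1|13)=+1; sign (−1)^0·-1^5·+1^2 = -1.
(a,b)_7: α=1, u≡4; β=1, v≡3 (mod 7); (4|7)=+1, (3|7)=-1; sign (−1)^1·+1^1·-1^1 = +1.
Ram(1155, 1365) = {5, 13}; no ℚ_5-point on the conic.

[5, 13]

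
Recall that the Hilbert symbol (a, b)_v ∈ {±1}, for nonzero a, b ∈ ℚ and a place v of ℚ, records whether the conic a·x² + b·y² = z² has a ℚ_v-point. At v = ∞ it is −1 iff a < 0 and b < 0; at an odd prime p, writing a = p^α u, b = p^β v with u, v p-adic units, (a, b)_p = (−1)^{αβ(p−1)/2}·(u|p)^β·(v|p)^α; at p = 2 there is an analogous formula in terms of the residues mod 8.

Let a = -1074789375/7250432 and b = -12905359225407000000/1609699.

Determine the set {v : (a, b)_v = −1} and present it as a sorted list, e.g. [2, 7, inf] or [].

[2, 7, 11, 13, 43, inf]

Mod squares: a ≡ -2046, b ≡ -1334333. Check v ∈ {∞, 2, 3, 5, 7, 11, 13, 17, 19, 29, 31, 41, 43}.
v=43: a=43^0·(≡19), b=43^1·(≡36) mod 43; (19|43)=-1, (36|43)=+1; (−1)^{0·1·21}·(-1)^1·(+1)^0 = -1.
v=2: v_2(a)=-9, v_2(b)=6; units ≡ 1, 3 (mod 8); ε·ε+αω+βω = 0·1+-9·1+6·0 ≡ 1  ⇒  (a,b)_2 = -1.
v=19: a=19^0·(≡9), b=19^-2·(≡15) mod 19; (9|19)=+1, (15|19)=-1; (−1)^{0·-2·9}·(+1)^-2·(-1)^0 = +1.
v=31: a=31^1·(≡13), b=31^3·(≡10) mod 31; (13|31)=-1, (10|31)=+1; (−1)^{1·3·15}·(-1)^3·(+1)^1 = +1.
v=∞: -2046 < 0 and -1334333 < 0  ⇒  (a,b)_∞ = -1.
v=17: a=17^-2·(≡6), b=17^0·(≡11) mod 17; (6|17)=-1, (11|17)=-1; (−1)^{-2·0·8}·(-1)^0·(-1)^-2 = +1.
v=11: a=11^1·(≡1), b=11^3·(≡1) mod 11; (1|11)=+1, (1|11)=+1; (−1)^{1·3·5}·(+1)^3·(+1)^1 = -1.
v=41: a=41^2·(≡18), b=41^0·(≡14) mod 41; (18|41)=+1, (14|41)=-1; (−1)^{2·0·20}·(+1)^0·(-1)^2 = +1.
v=29: a=29^0·(≡25), b=29^2·(≡14) mod 29; (25|29)=+1, (14|29)=-1; (−1)^{0·2·14}·(+1)^2·(-1)^0 = +1.
v=5: a=5^4·(≡1), b=5^6·(≡3) mod 5; (1|5)=+1, (3|5)=-1; (−1)^{4·6·2}·(+1)^6·(-1)^4 = +1.
v=13: a=13^0·(≡6), b=13^-1·(≡6) mod 13; (6|13)=-1, (6|13)=-1; (−1)^{0·-1·6}·(-1)^-1·(-1)^0 = -1.
v=7: a=7^-2·(≡6), b=7^-3·(≡3) mod 7; (6|7)=-1, (3|7)=-1; (−1)^{-2·-3·3}·(-1)^-3·(-1)^-2 = -1.
v=3: a=3^1·(≡2), b=3^2·(≡1) mod 3; (2|3)=-1, (1|3)=+1; (−1)^{1·2·1}·(-1)^2·(+1)^1 = +1.
|Ram(-2046, -1334333)| = 6, even; anisotropic at {2, 7, 11, 13, 43, ∞}.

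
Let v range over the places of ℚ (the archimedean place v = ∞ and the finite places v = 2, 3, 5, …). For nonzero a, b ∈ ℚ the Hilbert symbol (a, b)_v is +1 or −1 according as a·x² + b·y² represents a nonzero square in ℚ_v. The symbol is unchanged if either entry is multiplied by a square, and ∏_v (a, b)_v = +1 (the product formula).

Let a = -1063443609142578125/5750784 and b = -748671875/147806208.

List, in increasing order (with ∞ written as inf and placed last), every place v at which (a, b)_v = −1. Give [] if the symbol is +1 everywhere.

(a, b) ≡ (-195, -770) mod (ℚ^×)²; places V = {2, 3, 5, 7, 11, 13, 37, ∞}.
(a,b)_37: α=4, u≡21; β=2, v≡28 (mod 37); (21|37)=+1, (28|37)=+1; sign (−1)^0·+1^2·+1^4 = +1.
(a,b)_7: α=4, u≡1; β=1, v≡2 (mod 7); (1|7)=+1, (2|7)=+1; sign (−1)^0·+1^1·+1^4 = +1.
(a,b)_11: α=2, u≡3; β=-1, v≡6 (mod 11); (3|11)=+1, (6|11)=-1; sign (−1)^0·+1^-1·-1^2 = +1.
(a,b)_∞: sgn(-195)=−, sgn(-770)=−, so -1.
(a,b)_13: α=-1, u≡8; β=0, v≡9 (mod 13); (8|13)=-1, (9|13)=+1; sign (−1)^0·-1^0·+1^-1 = +1.
(a,b)_3: α=-3, u≡1; β=-8, v≡1 (mod 3); (1|3)=+1, (1|3)=+1; sign (−1)^0·+1^-8·+1^-3 = +1.
(a,b)_2: α=-14, β=-11; u≡5, v≡7 (mod 8); ε(u)ε(v)=0·1, αω(v)=-14·0, βω(u)=-11·1; sum ≡ 1  ⇒  -1.
(a,b)_5: α=9, u≡1; β=7, v≡4 (mod 5); (1|5)=+1, (4|5)=+1; sign (−1)^0·+1^7·+1^9 = +1.
(-195, -770 / ℚ) ramifies at {2, ∞}: a division algebra.

[2, inf]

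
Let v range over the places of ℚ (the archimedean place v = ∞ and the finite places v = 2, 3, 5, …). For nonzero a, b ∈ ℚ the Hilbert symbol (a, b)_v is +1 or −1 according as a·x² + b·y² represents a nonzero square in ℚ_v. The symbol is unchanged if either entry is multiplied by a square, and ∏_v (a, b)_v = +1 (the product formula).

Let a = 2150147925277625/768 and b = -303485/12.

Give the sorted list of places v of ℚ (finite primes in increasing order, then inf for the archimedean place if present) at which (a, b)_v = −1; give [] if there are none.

[5, 7]

Mod squares: a ≡ 70035, b ≡ -910455. Check v ∈ {∞, 2, 3, 5, 7, 13, 23, 29}.
v=29: a=29^3·(≡21), b=29^1·(≡10) mod 29; (21|29)=-1, (10|29)=-1; (−1)^{3·1·14}·(-1)^1·(-1)^3 = +1.
v=7: a=7^3·(≡4), b=7^1·(≡2) mod 7; (4|7)=+1, (2|7)=+1; (−1)^{3·1·3}·(+1)^1·(+1)^3 = -1.
v=23: a=23^3·(≡1), b=23^1·(≡14) mod 23; (1|23)=+1, (14|23)=-1; (−1)^{3·1·11}·(+1)^1·(-1)^3 = +1.
v=3: a=3^-1·(≡2), b=3^-1·(≡1) mod 3; (2|3)=-1, (1|3)=+1; (−1)^{-1·-1·1}·(-1)^-1·(+1)^-1 = +1.
v=13: a=13^2·(≡12), b=13^1·(≡10) mod 13; (12|13)=+1, (10|13)=+1; (−1)^{2·1·6}·(+1)^1·(+1)^2 = +1.
v=5: a=5^3·(≡2), b=5^1·(≡4) mod 5; (2|5)=-1, (4|5)=+1; (−1)^{3·1·2}·(-1)^1·(+1)^3 = -1.
v=∞: 70035 > 0 and -910455 < 0  ⇒  (a,b)_∞ = +1.
v=2: v_2(a)=-8, v_2(b)=-2; units ≡ 3, 1 (mod 8); ε·ε+αω+βω = 1·0+-8·0+-2·1 ≡ 0  ⇒  (a,b)_2 = +1.
(70035, -910455 / ℚ) ramifies at {5, 7}: a division algebra.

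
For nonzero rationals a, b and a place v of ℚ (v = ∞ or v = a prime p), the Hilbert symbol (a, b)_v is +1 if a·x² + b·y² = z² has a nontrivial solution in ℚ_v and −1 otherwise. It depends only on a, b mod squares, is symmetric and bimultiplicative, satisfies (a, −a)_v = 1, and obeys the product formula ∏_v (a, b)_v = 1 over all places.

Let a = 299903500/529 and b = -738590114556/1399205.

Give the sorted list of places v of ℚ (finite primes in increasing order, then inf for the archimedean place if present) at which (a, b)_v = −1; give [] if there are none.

[5, 43]

Mod squares: a ≡ 2999035, b ≡ -7955. Check v ∈ {∞, 2, 3, 5, 7, 13, 19, 23, 29, 37, 43}.
v=2: v_2(a)=2, v_2(b)=2; units ≡ 3, 5 (mod 8); ε·ε+αω+βω = 1·0+2·1+2·1 ≡ 0  ⇒  (a,b)_2 = +1.
v=3: a=3^0·(≡1), b=3^8·(≡1) mod 3; (1|3)=+1, (1|3)=+1; (−1)^{0·8·1}·(+1)^8·(+1)^0 = +1.
v=23: a=23^-2·(≡14), b=23^-4·(≡3) mod 23; (14|23)=-1, (3|23)=+1; (−1)^{-2·-4·11}·(-1)^-4·(+1)^-2 = +1.
v=37: a=37^1·(≡12), b=37^1·(≡36) mod 37; (12|37)=+1, (36|37)=+1; (−1)^{1·1·18}·(+1)^1·(+1)^1 = +1.
v=43: a=43^1·(≡32), b=43^1·(≡5) mod 43; (32|43)=-1, (5|43)=-1; (−1)^{1·1·21}·(-1)^1·(-1)^1 = -1.
v=7: a=7^0·(≡2), b=7^2·(≡2) mod 7; (2|7)=+1, (2|7)=+1; (−1)^{0·2·3}·(+1)^2·(+1)^0 = +1.
v=29: a=29^1·(≡6), b=29^0·(≡7) mod 29; (6|29)=+1, (7|29)=+1; (−1)^{1·0·14}·(+1)^0·(+1)^1 = +1.
v=∞: 2999035 > 0 and -7955 < 0  ⇒  (a,b)_∞ = +1.
v=19: a=19^0·(≡8), b=19^2·(≡4) mod 19; (8|19)=-1, (4|19)=+1; (−1)^{0·2·9}·(-1)^2·(+1)^0 = +1.
v=13: a=13^1·(≡10), b=13^0·(≡9) mod 13; (10|13)=+1, (9|13)=+1; (−1)^{1·0·6}·(+1)^0·(+1)^1 = +1.
v=5: a=5^3·(≡2), b=5^-1·(≡4) mod 5; (2|5)=-1, (4|5)=+1; (−1)^{3·-1·2}·(-1)^-1·(+1)^3 = -1.
Ram(2999035, -7955) = {5, 43}; no ℚ_5-point on the conic.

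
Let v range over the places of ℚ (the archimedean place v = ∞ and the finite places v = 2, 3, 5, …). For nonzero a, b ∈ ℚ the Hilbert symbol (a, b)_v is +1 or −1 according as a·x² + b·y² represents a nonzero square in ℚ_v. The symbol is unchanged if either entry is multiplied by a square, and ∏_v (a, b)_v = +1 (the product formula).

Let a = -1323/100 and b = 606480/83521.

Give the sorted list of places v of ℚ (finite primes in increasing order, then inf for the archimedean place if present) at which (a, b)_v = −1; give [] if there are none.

Mod squares: a ≡ -3, b ≡ 105. Check v ∈ {∞, 2, 3, 5, 7, 17, 19}.
v=5: a=5^-2·(≡3), b=5^1·(≡1) mod 5; (3|5)=-1, (1|5)=+1; (−1)^{-2·1·2}·(-1)^1·(+1)^-2 = -1.
v=19: a=19^0·(≡9), b=19^2·(≡10) mod 19; (9|19)=+1, (10|19)=-1; (−1)^{0·2·9}·(+1)^2·(-1)^0 = +1.
v=3: a=3^3·(≡2), b=3^1·(≡2) mod 3; (2|3)=-1, (2|3)=-1; (−1)^{3·1·1}·(-1)^1·(-1)^3 = -1.
v=17: a=17^0·(≡7), b=17^-4·(≡5) mod 17; (7|17)=-1, (5|17)=-1; (−1)^{0·-4·8}·(-1)^-4·(-1)^0 = +1.
v=∞: -3 < 0 and 105 > 0  ⇒  (a,b)_∞ = +1.
v=7: a=7^2·(≡4), b=7^1·(≡2) mod 7; (4|7)=+1, (2|7)=+1; (−1)^{2·1·3}·(+1)^1·(+1)^2 = +1.
v=2: v_2(a)=-2, v_2(b)=4; units ≡ 5, 1 (mod 8); ε·ε+αω+βω = 0·0+-2·0+4·1 ≡ 0  ⇒  (a,b)_2 = +1.
|Ram(-3, 105)| = 2, even; anisotropic at {3, 5}.

[3, 5]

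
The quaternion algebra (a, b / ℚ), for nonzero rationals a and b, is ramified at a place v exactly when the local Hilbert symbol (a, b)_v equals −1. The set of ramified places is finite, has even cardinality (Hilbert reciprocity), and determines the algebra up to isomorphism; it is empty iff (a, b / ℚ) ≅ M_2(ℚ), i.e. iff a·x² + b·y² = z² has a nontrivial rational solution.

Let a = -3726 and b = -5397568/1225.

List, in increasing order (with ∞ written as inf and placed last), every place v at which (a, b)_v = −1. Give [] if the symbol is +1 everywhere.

[17, inf]

(a, b) ≡ (-46, -697) mod (ℚ^×)²; places V = {2, 3, 5, 7, 11, 17, 23, 41, ∞}.
(a,b)_7: α=0, u≡5; β=-2, v≡5 (mod 7); (5|7)=-1, (5|7)=-1; sign (−1)^0·-1^-2·-1^0 = +1.
(a,b)_23: α=1, u≡22; β=0, v≡12 (mod 23); (22|23)=-1, (12|23)=+1; sign (−1)^0·-1^0·+1^1 = +1.
(a,b)_∞: sgn(-46)=−, sgn(-697)=−, so -1.
(a,b)_11: α=0, u≡3; β=2, v≡2 (mod 11); (3|11)=+1, (2|11)=-1; sign (−1)^0·+1^2·-1^0 = +1.
(a,b)_3: α=4, u≡2; β=0, v≡2 (mod 3); (2|3)=-1, (2|3)=-1; sign (−1)^0·-1^0·-1^4 = +1.
(a,b)_41: α=0, u≡5; β=1, v≡24 (mod 41); (5|41)=+1, (24|41)=-1; sign (−1)^0·+1^1·-1^0 = +1.
(a,b)_17: α=0, u≡14; β=1, v≡5 (mod 17); (14|17)=-1, (5|17)=-1; sign (−1)^0·-1^1·-1^0 = -1.
(a,b)_2: α=1, β=6; u≡1, v≡7 (mod 8); ε(u)ε(v)=0·1, αω(v)=1·0, βω(u)=6·0; sum ≡ 0  ⇒  +1.
(a,b)_5: α=0, u≡4; β=-2, v≡3 (mod 5); (4|5)=+1, (3|5)=-1; sign (−1)^0·+1^-2·-1^0 = +1.
Ram(-46, -697) = {17, ∞}; no ℚ_17-point on the conic.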